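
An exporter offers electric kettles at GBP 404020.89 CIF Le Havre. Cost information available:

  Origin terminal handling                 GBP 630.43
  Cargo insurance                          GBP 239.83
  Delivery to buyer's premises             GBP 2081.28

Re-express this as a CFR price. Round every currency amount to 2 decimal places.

CFR price: GBP 403781.06

Not relevant to the conversion: origin terminal — on the seller under both CIF and CFR; already in the CIF price and stays in the CFR price. delivery — on the buyer under both terms; not part of either seller's price.
From CIF to CFR, the seller no longer bears: insurance.
CFR price = 404020.89 − 239.83 = 403781.06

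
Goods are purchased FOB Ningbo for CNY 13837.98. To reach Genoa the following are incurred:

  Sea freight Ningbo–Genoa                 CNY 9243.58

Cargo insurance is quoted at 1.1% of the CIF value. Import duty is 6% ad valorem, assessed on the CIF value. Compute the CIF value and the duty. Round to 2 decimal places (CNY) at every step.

Let C be the CIF value. C = FOB price + freight + 1.1% × C
C − 1.1% × C = 13837.98 + 9243.58
0.989 × C = 23081.56
C = 23081.56 / 0.989 = 23338.28
Insurance premium = 1.1% × 23338.28 = 256.72
Import duty = 23338.28 × 6% = 1400.30

CIF value: CNY 23338.28; import duty: CNY 1400.30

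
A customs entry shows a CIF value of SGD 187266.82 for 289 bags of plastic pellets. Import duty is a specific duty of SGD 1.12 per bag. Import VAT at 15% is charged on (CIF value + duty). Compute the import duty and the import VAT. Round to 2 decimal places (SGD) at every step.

Import duty: SGD 323.68; import VAT: SGD 28138.58

Import duty = 289 × 1.12 = 323.68
VAT base = CIF + duty = 187266.82 + 323.68 = 187590.50
Import VAT = 187590.50 × 15% = 28138.58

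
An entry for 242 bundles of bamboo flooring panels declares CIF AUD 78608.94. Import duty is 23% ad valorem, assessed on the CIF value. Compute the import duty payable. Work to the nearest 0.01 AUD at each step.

Import duty = 78608.94 × 23% = 18080.06

Import duty: AUD 18080.06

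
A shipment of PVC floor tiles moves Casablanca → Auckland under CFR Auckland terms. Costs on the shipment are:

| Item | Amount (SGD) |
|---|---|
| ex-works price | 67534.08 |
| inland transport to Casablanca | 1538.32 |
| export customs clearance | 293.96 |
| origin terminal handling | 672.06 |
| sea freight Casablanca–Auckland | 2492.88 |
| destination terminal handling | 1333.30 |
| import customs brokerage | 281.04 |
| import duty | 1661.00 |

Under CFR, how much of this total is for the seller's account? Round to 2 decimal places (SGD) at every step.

Seller's account: SGD 72531.30

CFR: the seller pays costs through ocean freight to the destination port, but not insurance.
Seller's account: goods 67534.08 + inland to port 1538.32 + export clearance 293.96 + origin terminal 672.06 + freight 2492.88 = 72531.30
Buyer's account: destination terminal 1333.30 + brokerage 281.04 + duty 1661.00 = 3275.34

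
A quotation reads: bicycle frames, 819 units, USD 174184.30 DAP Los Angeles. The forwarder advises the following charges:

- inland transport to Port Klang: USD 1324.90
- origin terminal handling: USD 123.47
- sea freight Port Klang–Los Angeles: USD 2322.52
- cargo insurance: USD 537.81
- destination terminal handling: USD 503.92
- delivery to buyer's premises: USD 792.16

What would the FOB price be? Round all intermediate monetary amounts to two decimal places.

FOB price: USD 170027.89

Not relevant to the conversion: inland to port, origin terminal — on the seller under both DAP and FOB; already in the DAP price and stays in the FOB price.
From DAP to FOB, the seller no longer bears: freight, insurance, destination terminal, delivery.
FOB price = 174184.30 − 2322.52 − 537.81 − 503.92 − 792.16 = 170027.89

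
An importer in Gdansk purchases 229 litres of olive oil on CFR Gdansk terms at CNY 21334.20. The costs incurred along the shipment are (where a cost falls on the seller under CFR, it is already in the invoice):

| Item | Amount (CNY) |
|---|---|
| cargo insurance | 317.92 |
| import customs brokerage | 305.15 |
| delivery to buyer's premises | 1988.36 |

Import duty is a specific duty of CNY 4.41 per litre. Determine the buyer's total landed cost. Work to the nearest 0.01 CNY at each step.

Total landed cost: CNY 24955.52

CFR: the seller pays costs through ocean freight to the destination port, but not insurance.
CIF value = CFR price + insurance = 21334.20 + 317.92 = 21652.12
Import duty = 229 × 4.41 = 1009.89
Buyer bears: insurance 317.92 + brokerage 305.15 + delivery 1988.36 + duty 1009.89 = 3621.32
Landed cost = invoice 21334.20 + 3621.32 = 24955.52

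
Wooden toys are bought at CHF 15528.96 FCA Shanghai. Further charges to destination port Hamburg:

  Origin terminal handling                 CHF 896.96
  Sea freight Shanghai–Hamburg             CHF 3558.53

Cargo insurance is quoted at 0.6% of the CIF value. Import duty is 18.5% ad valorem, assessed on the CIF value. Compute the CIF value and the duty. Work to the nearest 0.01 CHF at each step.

Let C be the CIF value. C = FCA price + pre-shipment costs + freight + 0.6% × C
C − 0.6% × C = 15528.96 + 896.96 + 3558.53
0.994 × C = 19984.45
C = 19984.45 / 0.994 = 20105.08
Insurance premium = 0.6% × 20105.08 = 120.63
Import duty = 20105.08 × 18.5% = 3719.44

CIF value: CHF 20105.08; import duty: CHF 3719.44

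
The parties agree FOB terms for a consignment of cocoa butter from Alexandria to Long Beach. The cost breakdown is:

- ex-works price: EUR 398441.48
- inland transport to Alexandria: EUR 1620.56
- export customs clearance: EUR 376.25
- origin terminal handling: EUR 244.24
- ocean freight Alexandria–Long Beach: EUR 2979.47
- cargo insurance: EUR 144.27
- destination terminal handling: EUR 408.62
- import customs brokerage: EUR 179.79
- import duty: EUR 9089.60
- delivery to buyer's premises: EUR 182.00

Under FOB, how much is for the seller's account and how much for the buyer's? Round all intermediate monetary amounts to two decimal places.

FOB: the seller bears costs until goods are on board at the origin port; the buyer bears freight, insurance and all costs thereafter.
Seller's account: goods 398441.48 + inland to port 1620.56 + export clearance 376.25 + origin terminal 244.24 = 400682.53
Buyer's account: freight 2979.47 + insurance 144.27 + destination terminal 408.62 + brokerage 179.79 + duty 9089.60 + delivery 182.00 = 12983.75

Seller: EUR 400682.53; buyer: EUR 12983.75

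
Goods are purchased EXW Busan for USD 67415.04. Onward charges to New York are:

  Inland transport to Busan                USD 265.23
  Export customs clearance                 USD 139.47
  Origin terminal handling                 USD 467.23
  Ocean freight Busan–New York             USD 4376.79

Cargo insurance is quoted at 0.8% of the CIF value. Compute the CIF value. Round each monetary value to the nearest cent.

Let C be the CIF value. C = EXW price + pre-shipment costs + freight + 0.8% × C
C − 0.8% × C = 67415.04 + 265.23 + 139.47 + 467.23 + 4376.79
0.992 × C = 72663.76
C = 72663.76 / 0.992 = 73249.76
Insurance premium = 0.8% × 73249.76 = 586.00

CIF value: USD 73249.76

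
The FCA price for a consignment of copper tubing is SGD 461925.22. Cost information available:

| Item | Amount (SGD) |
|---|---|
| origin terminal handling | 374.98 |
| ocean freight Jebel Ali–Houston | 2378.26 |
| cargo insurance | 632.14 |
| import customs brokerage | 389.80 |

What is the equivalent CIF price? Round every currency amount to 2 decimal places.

Not relevant to the conversion: brokerage — on the buyer under both terms; not part of either seller's price.
From FCA to CIF, the seller additionally bears: origin terminal, freight, insurance.
CIF price = 461925.22 + 374.98 + 2378.26 + 632.14 = 465310.60

CIF price: SGD 465310.60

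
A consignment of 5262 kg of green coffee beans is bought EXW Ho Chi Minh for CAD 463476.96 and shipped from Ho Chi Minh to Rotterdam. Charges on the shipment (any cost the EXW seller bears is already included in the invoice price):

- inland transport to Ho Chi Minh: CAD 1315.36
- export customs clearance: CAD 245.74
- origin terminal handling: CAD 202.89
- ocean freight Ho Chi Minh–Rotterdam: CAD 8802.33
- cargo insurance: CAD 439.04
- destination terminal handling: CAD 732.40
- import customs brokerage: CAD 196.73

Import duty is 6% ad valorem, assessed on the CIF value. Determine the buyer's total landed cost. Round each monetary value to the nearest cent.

EXW: the seller makes goods available at their premises; the buyer bears all onward costs.
CIF value = EXW price + inland to port + export clearance + origin terminal + freight + insurance = 463476.96 + 1315.36 + 245.74 + 202.89 + 8802.33 + 439.04 = 474482.32
Import duty = 474482.32 × 6% = 28468.94
Buyer bears: inland to port 1315.36 + export clearance 245.74 + origin terminal 202.89 + freight 8802.33 + insurance 439.04 + destination terminal 732.40 + brokerage 196.73 + duty 28468.94 = 40403.43
Landed cost = invoice 463476.96 + 40403.43 = 503880.39

Total landed cost: CAD 503880.39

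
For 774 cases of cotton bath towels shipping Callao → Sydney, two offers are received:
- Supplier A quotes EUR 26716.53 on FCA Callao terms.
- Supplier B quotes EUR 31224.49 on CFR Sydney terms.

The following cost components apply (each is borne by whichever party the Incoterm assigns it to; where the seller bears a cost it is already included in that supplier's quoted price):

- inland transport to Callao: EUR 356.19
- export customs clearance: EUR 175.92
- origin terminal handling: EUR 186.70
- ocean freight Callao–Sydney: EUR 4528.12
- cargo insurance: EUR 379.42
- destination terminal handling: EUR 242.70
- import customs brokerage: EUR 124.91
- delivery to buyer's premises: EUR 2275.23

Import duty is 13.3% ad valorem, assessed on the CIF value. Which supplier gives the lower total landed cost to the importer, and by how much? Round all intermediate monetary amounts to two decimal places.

Supplier B is cheaper by EUR 234.37

Supplier A (FCA):
CIF value = FCA price + origin terminal + freight + insurance = 26716.53 + 186.70 + 4528.12 + 379.42 = 31810.77
Import duty = 31810.77 × 13.3% = 4230.83
Buyer bears (A): 186.70 + 4528.12 + 379.42 + 242.70 + 124.91 + 2275.23 = 7737.08
Landed cost (A) = invoice 26716.53 + 7737.08 + duty 4230.83 = 38684.44
Supplier B (CFR):
CIF value = CFR price + insurance = 31224.49 + 379.42 = 31603.91
Import duty = 31603.91 × 13.3% = 4203.32
Buyer bears (B): 379.42 + 242.70 + 124.91 + 2275.23 = 3022.26
Landed cost (B) = invoice 31224.49 + 3022.26 + duty 4203.32 = 38450.07
Difference = |38684.44 − 38450.07| = 234.37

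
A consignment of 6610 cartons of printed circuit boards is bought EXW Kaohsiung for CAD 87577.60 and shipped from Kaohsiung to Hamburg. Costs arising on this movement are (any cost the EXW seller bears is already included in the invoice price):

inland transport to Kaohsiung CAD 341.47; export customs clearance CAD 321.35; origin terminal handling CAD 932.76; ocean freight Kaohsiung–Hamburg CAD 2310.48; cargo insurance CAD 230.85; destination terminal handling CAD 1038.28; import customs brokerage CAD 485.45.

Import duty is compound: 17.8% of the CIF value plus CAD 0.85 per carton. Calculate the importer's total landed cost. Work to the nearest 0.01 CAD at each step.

EXW: the seller makes goods available at their premises; the buyer bears all onward costs.
CIF value = EXW price + inland to port + export clearance + origin terminal + freight + insurance = 87577.60 + 341.47 + 321.35 + 932.76 + 2310.48 + 230.85 = 91714.51
Ad valorem component: 91714.51 × 17.8% = 16325.18
Specific component: 6610 × 0.85 = 5618.50
Import duty = 16325.18 + 5618.50 = 21943.68
Buyer bears: inland to port 341.47 + export clearance 321.35 + origin terminal 932.76 + freight 2310.48 + insurance 230.85 + destination terminal 1038.28 + brokerage 485.45 + duty 21943.68 = 27604.32
Landed cost = invoice 87577.60 + 27604.32 = 115181.92

Total landed cost: CAD 115181.92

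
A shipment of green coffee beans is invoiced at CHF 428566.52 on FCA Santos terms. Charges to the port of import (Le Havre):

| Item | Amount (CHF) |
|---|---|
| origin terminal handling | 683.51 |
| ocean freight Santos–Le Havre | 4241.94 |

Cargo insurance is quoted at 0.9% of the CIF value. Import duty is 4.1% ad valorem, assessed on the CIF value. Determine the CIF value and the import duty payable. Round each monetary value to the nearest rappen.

CIF value: CHF 437428.83; import duty: CHF 17934.58

Let C be the CIF value. C = FCA price + pre-shipment costs + freight + 0.9% × C
C − 0.9% × C = 428566.52 + 683.51 + 4241.94
0.991 × C = 433491.97
C = 433491.97 / 0.991 = 437428.83
Insurance premium = 0.9% × 437428.83 = 3936.86
Import duty = 437428.83 × 4.1% = 17934.58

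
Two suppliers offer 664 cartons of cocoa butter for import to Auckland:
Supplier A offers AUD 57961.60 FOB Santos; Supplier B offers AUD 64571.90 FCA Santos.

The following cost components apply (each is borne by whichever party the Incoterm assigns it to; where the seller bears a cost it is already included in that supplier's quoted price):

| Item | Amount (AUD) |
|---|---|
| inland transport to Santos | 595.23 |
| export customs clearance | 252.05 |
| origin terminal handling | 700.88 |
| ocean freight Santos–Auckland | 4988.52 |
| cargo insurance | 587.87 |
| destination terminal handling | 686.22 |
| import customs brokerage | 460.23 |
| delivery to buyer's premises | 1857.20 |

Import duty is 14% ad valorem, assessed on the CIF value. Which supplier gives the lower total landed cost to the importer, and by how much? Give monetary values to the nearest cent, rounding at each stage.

Supplier A is cheaper by AUD 8334.74

Supplier A (FOB):
CIF value = FOB price + freight + insurance = 57961.60 + 4988.52 + 587.87 = 63537.99
Import duty = 63537.99 × 14% = 8895.32
Buyer bears (A): 4988.52 + 587.87 + 686.22 + 460.23 + 1857.20 = 8580.04
Landed cost (A) = invoice 57961.60 + 8580.04 + duty 8895.32 = 75436.96
Supplier B (FCA):
CIF value = FCA price + origin terminal + freight + insurance = 64571.90 + 700.88 + 4988.52 + 587.87 = 70849.17
Import duty = 70849.17 × 14% = 9918.88
Buyer bears (B): 700.88 + 4988.52 + 587.87 + 686.22 + 460.23 + 1857.20 = 9280.92
Landed cost (B) = invoice 64571.90 + 9280.92 + duty 9918.88 = 83771.70
Difference = |75436.96 − 83771.70| = 8334.74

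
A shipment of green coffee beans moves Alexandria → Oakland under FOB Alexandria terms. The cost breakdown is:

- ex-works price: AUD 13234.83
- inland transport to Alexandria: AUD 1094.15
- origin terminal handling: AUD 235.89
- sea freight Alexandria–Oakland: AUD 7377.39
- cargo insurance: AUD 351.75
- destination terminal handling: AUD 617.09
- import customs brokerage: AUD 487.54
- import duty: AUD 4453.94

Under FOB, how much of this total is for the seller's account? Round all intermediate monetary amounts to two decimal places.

Seller's account: AUD 14564.87

FOB: the seller bears costs until goods are on board at the origin port; the buyer bears freight, insurance and all costs thereafter.
Seller's account: goods 13234.83 + inland to port 1094.15 + origin terminal 235.89 = 14564.87
Buyer's account: freight 7377.39 + insurance 351.75 + destination terminal 617.09 + brokerage 487.54 + duty 4453.94 = 13287.71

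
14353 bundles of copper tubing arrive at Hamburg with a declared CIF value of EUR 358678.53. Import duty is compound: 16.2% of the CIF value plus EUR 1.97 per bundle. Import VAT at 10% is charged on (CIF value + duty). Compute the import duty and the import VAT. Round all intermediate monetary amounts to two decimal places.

Import duty: EUR 86381.33; import VAT: EUR 44505.99

Ad valorem component: 358678.53 × 16.2% = 58105.92
Specific component: 14353 × 1.97 = 28275.41
Import duty = 58105.92 + 28275.41 = 86381.33
VAT base = CIF + duty = 358678.53 + 86381.33 = 445059.86
Import VAT = 445059.86 × 10% = 44505.99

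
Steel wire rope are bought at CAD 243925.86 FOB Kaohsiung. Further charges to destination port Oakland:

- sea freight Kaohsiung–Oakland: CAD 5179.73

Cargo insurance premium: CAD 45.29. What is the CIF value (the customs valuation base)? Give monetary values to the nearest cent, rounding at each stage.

CIF value: CAD 249150.88

CIF = FOB price + freight + insurance
CIF = 243925.86 + 5179.73 + 45.29 = 249150.88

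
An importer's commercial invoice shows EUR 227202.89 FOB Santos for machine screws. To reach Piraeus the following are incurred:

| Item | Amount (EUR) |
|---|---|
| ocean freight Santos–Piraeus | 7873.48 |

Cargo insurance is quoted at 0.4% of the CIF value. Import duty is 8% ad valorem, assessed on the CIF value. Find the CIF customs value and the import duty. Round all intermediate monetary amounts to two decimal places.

Let C be the CIF value. C = FOB price + freight + 0.4% × C
C − 0.4% × C = 227202.89 + 7873.48
0.996 × C = 235076.37
C = 235076.37 / 0.996 = 236020.45
Insurance premium = 0.4% × 236020.45 = 944.08
Import duty = 236020.45 × 8% = 18881.64

CIF value: EUR 236020.45; import duty: EUR 18881.64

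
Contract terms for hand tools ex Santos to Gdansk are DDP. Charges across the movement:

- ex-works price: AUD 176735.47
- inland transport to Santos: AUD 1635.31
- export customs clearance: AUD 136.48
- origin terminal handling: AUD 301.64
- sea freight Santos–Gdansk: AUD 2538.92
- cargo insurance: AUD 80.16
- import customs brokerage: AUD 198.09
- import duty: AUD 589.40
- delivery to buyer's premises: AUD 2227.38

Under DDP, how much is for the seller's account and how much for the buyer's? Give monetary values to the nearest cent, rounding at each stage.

DDP: the seller bears all costs including import duty.
Seller's account: goods 176735.47 + inland to port 1635.31 + export clearance 136.48 + origin terminal 301.64 + freight 2538.92 + insurance 80.16 + brokerage 198.09 + duty 589.40 + delivery 2227.38 = 184442.85
Buyer's account: 0.00

Seller: AUD 184442.85; buyer: AUD 0.00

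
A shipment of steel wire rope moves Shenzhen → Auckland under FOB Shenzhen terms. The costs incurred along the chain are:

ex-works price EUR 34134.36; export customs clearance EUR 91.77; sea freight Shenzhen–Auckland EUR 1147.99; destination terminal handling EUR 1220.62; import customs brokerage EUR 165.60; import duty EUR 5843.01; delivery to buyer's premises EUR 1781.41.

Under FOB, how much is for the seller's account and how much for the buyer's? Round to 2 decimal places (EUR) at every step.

Seller: EUR 34226.13; buyer: EUR 10158.63

FOB: the seller bears costs until goods are on board at the origin port; the buyer bears freight, insurance and all costs thereafter.
Seller's account: goods 34134.36 + export clearance 91.77 = 34226.13
Buyer's account: freight 1147.99 + destination terminal 1220.62 + brokerage 165.60 + duty 5843.01 + delivery 1781.41 = 10158.63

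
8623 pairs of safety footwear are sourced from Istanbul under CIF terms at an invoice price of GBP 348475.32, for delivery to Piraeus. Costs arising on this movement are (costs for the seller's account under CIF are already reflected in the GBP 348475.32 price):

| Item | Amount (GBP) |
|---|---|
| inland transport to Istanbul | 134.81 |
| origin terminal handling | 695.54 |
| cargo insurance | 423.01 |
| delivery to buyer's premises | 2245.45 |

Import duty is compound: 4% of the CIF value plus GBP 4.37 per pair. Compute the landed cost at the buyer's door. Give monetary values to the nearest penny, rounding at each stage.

Total landed cost: GBP 402342.29

CIF: the seller pays costs through ocean freight and marine insurance to the destination port.
Already in the invoice (seller's account under CIF): inland to port, origin terminal, insurance — exclude.
The CIF price already equals the CIF value: 348475.32
Ad valorem component: 348475.32 × 4% = 13939.01
Specific component: 8623 × 4.37 = 37682.51
Import duty = 13939.01 + 37682.51 = 51621.52
Buyer bears: delivery 2245.45 + duty 51621.52 = 53866.97
Landed cost = invoice 348475.32 + 53866.97 = 402342.29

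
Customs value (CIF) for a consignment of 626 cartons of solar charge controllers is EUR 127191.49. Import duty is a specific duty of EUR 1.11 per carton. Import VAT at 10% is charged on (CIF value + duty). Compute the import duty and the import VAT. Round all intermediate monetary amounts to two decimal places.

Import duty = 626 × 1.11 = 694.86
VAT base = CIF + duty = 127191.49 + 694.86 = 127886.35
Import VAT = 127886.35 × 10% = 12788.64

Import duty: EUR 694.86; import VAT: EUR 12788.64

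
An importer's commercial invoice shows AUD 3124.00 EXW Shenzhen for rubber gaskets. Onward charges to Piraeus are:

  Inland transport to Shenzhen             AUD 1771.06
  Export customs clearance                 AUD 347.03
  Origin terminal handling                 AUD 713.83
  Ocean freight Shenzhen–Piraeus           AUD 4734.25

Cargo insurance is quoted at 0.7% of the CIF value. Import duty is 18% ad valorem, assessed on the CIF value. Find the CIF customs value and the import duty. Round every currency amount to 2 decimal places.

Let C be the CIF value. C = EXW price + pre-shipment costs + freight + 0.7% × C
C − 0.7% × C = 3124.00 + 1771.06 + 347.03 + 713.83 + 4734.25
0.993 × C = 10690.17
C = 10690.17 / 0.993 = 10765.53
Insurance premium = 0.7% × 10765.53 = 75.36
Import duty = 10765.53 × 18% = 1937.80

CIF value: AUD 10765.53; import duty: AUD 1937.80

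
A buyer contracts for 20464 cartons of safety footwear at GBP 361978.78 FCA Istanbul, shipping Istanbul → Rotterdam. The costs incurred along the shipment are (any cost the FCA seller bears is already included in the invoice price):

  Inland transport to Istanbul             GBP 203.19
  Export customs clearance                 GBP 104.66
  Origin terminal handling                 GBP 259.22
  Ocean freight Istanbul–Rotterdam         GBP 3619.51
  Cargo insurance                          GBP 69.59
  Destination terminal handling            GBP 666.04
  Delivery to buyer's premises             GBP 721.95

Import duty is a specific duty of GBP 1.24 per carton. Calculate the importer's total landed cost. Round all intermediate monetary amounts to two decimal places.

FCA: the seller delivers export-cleared goods to the carrier; the buyer bears costs from that point.
Already in the invoice (seller's account under FCA): inland to port, export clearance — exclude.
CIF value = FCA price + origin terminal + freight + insurance = 361978.78 + 259.22 + 3619.51 + 69.59 = 365927.10
Import duty = 20464 × 1.24 = 25375.36
Buyer bears: origin terminal 259.22 + freight 3619.51 + insurance 69.59 + destination terminal 666.04 + delivery 721.95 + duty 25375.36 = 30711.67
Landed cost = invoice 361978.78 + 30711.67 = 392690.45

Total landed cost: GBP 392690.45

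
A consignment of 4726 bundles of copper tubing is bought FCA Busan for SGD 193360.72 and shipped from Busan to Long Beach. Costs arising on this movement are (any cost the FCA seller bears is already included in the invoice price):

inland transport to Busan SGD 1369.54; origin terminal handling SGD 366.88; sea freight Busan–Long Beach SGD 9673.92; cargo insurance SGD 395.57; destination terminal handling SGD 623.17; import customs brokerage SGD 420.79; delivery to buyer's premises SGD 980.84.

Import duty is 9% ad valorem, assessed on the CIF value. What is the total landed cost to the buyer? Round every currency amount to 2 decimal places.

FCA: the seller delivers export-cleared goods to the carrier; the buyer bears costs from that point.
Already in the invoice (seller's account under FCA): inland to port — exclude.
CIF value = FCA price + origin terminal + freight + insurance = 193360.72 + 366.88 + 9673.92 + 395.57 = 203797.09
Import duty = 203797.09 × 9% = 18341.74
Buyer bears: origin terminal 366.88 + freight 9673.92 + insurance 395.57 + destination terminal 623.17 + brokerage 420.79 + delivery 980.84 + duty 18341.74 = 30802.91
Landed cost = invoice 193360.72 + 30802.91 = 224163.63

Total landed cost: SGD 224163.63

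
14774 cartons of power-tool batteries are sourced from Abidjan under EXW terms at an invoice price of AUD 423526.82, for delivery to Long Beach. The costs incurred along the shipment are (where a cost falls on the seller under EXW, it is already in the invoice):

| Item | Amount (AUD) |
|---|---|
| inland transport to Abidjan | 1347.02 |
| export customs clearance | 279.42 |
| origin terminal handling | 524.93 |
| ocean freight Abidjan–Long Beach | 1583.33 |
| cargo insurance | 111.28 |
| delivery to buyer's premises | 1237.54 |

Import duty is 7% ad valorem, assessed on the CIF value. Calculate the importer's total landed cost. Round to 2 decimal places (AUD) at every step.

Total landed cost: AUD 458526.44

EXW: the seller makes goods available at their premises; the buyer bears all onward costs.
CIF value = EXW price + inland to port + export clearance + origin terminal + freight + insurance = 423526.82 + 1347.02 + 279.42 + 524.93 + 1583.33 + 111.28 = 427372.80
Import duty = 427372.80 × 7% = 29916.10
Buyer bears: inland to port 1347.02 + export clearance 279.42 + origin terminal 524.93 + freight 1583.33 + insurance 111.28 + delivery 1237.54 + duty 29916.10 = 34999.62
Landed cost = invoice 423526.82 + 34999.62 = 458526.44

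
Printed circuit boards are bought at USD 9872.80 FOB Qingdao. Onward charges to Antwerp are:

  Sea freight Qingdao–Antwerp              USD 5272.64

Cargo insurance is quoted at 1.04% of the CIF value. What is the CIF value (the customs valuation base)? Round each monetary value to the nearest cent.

Let C be the CIF value. C = FOB price + freight + 1.04% × C
C − 1.04% × C = 9872.80 + 5272.64
0.9896 × C = 15145.44
C = 15145.44 / 0.9896 = 15304.61
Insurance premium = 1.04% × 15304.61 = 159.17

CIF value: USD 15304.61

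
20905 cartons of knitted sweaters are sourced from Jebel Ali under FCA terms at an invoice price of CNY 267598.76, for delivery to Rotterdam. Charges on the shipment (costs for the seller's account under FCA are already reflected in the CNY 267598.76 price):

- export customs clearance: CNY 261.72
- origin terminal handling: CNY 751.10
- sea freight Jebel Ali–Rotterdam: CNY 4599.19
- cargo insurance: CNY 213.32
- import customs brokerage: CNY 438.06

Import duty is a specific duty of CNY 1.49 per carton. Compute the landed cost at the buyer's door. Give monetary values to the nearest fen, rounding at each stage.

Total landed cost: CNY 304748.88

FCA: the seller delivers export-cleared goods to the carrier; the buyer bears costs from that point.
Already in the invoice (seller's account under FCA): export clearance — exclude.
CIF value = FCA price + origin terminal + freight + insurance = 267598.76 + 751.10 + 4599.19 + 213.32 = 273162.37
Import duty = 20905 × 1.49 = 31148.45
Buyer bears: origin terminal 751.10 + freight 4599.19 + insurance 213.32 + brokerage 438.06 + duty 31148.45 = 37150.12
Landed cost = invoice 267598.76 + 37150.12 = 304748.88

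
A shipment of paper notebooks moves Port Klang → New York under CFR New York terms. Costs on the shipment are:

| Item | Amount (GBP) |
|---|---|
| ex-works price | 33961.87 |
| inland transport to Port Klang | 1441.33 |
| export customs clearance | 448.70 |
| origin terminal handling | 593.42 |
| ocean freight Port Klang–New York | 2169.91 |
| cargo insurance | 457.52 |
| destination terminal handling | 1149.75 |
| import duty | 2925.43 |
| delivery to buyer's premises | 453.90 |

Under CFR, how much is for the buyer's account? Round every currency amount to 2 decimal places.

CFR: the seller pays costs through ocean freight to the destination port, but not insurance.
Seller's account: goods 33961.87 + inland to port 1441.33 + export clearance 448.70 + origin terminal 593.42 + freight 2169.91 = 38615.23
Buyer's account: insurance 457.52 + destination terminal 1149.75 + duty 2925.43 + delivery 453.90 = 4986.60

Buyer's account: GBP 4986.60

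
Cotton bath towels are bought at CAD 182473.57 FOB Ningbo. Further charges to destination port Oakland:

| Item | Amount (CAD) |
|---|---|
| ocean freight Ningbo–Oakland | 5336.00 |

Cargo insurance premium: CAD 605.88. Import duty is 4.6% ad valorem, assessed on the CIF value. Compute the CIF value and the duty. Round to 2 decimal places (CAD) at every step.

CIF = FOB price + freight + insurance
CIF = 182473.57 + 5336.00 + 605.88 = 188415.45
Import duty = 188415.45 × 4.6% = 8667.11

CIF value: CAD 188415.45; import duty: CAD 8667.11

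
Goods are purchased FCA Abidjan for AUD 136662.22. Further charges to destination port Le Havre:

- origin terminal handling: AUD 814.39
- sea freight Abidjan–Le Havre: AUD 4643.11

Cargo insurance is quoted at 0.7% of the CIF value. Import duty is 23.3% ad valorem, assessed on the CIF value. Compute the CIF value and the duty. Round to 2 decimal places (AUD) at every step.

Let C be the CIF value. C = FCA price + pre-shipment costs + freight + 0.7% × C
C − 0.7% × C = 136662.22 + 814.39 + 4643.11
0.993 × C = 142119.72
C = 142119.72 / 0.993 = 143121.57
Insurance premium = 0.7% × 143121.57 = 1001.85
Import duty = 143121.57 × 23.3% = 33347.33

CIF value: AUD 143121.57; import duty: AUD 33347.33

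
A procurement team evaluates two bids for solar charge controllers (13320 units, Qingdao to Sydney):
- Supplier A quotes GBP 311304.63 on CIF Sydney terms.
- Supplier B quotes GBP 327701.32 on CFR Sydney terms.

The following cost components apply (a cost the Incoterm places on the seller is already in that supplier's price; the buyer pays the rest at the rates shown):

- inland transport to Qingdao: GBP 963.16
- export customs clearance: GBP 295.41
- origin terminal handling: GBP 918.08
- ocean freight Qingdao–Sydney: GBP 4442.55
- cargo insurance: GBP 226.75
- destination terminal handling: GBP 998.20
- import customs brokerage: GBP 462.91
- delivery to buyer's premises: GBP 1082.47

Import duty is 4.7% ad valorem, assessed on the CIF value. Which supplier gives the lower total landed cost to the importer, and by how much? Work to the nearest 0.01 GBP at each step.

Supplier A (CIF):
The CIF price already equals the CIF value: 311304.63
Import duty = 311304.63 × 4.7% = 14631.32
Buyer bears (A): 998.20 + 462.91 + 1082.47 = 2543.58
Landed cost (A) = invoice 311304.63 + 2543.58 + duty 14631.32 = 328479.53
Supplier B (CFR):
CIF value = CFR price + insurance = 327701.32 + 226.75 = 327928.07
Import duty = 327928.07 × 4.7% = 15412.62
Buyer bears (B): 226.75 + 998.20 + 462.91 + 1082.47 = 2770.33
Landed cost (B) = invoice 327701.32 + 2770.33 + duty 15412.62 = 345884.27
Difference = |328479.53 − 345884.27| = 17404.74

Supplier A is cheaper by GBP 17404.74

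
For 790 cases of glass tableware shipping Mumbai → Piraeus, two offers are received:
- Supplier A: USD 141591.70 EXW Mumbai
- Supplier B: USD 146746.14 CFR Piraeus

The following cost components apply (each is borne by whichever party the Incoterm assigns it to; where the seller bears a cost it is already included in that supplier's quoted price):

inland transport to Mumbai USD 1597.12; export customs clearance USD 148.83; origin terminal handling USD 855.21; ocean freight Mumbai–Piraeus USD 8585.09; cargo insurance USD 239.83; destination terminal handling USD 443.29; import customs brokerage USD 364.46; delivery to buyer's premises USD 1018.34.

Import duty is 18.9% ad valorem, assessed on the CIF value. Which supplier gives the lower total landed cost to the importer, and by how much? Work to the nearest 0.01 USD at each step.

Supplier B is cheaper by USD 7171.82

Supplier A (EXW):
CIF value = EXW price + inland to port + export clearance + origin terminal + freight + insurance = 141591.70 + 1597.12 + 148.83 + 855.21 + 8585.09 + 239.83 = 153017.78
Import duty = 153017.78 × 18.9% = 28920.36
Buyer bears (A): 1597.12 + 148.83 + 855.21 + 8585.09 + 239.83 + 443.29 + 364.46 + 1018.34 = 13252.17
Landed cost (A) = invoice 141591.70 + 13252.17 + duty 28920.36 = 183764.23
Supplier B (CFR):
CIF value = CFR price + insurance = 146746.14 + 239.83 = 146985.97
Import duty = 146985.97 × 18.9% = 27780.35
Buyer bears (B): 239.83 + 443.29 + 364.46 + 1018.34 = 2065.92
Landed cost (B) = invoice 146746.14 + 2065.92 + duty 27780.35 = 176592.41
Difference = |183764.23 − 176592.41| = 7171.82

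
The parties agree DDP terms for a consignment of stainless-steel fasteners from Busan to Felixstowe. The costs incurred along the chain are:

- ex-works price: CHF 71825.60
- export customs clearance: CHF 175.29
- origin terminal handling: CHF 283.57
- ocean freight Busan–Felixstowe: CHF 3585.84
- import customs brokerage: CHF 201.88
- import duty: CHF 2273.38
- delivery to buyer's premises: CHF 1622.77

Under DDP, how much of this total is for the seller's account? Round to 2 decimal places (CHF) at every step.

DDP: the seller bears all costs including import duty.
Seller's account: goods 71825.60 + export clearance 175.29 + origin terminal 283.57 + freight 3585.84 + brokerage 201.88 + duty 2273.38 + delivery 1622.77 = 79968.33
Buyer's account: 0.00

Seller's account: CHF 79968.33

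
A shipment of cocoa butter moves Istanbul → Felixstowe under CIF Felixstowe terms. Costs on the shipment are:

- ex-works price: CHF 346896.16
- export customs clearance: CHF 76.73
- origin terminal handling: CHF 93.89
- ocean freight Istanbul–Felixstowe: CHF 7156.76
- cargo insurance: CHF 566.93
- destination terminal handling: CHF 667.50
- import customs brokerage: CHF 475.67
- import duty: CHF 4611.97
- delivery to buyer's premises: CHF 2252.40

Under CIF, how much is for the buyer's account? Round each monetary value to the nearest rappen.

Buyer's account: CHF 8007.54

CIF: the seller pays costs through ocean freight and marine insurance to the destination port.
Seller's account: goods 346896.16 + export clearance 76.73 + origin terminal 93.89 + freight 7156.76 + insurance 566.93 = 354790.47
Buyer's account: destination terminal 667.50 + brokerage 475.67 + duty 4611.97 + delivery 2252.40 = 8007.54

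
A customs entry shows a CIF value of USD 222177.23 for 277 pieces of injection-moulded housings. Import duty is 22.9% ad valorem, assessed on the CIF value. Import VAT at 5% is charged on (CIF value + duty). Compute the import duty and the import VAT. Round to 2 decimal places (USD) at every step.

Import duty: USD 50878.59; import VAT: USD 13652.79

Import duty = 222177.23 × 22.9% = 50878.59
VAT base = CIF + duty = 222177.23 + 50878.59 = 273055.82
Import VAT = 273055.82 × 5% = 13652.79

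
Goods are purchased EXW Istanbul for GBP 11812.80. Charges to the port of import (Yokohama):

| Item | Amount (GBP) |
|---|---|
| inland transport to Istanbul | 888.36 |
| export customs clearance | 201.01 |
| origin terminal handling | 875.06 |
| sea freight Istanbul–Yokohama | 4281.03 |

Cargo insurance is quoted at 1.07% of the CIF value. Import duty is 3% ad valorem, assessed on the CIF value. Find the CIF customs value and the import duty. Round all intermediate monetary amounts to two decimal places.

CIF value: GBP 18253.57; import duty: GBP 547.61

Let C be the CIF value. C = EXW price + pre-shipment costs + freight + 1.07% × C
C − 1.07% × C = 11812.80 + 888.36 + 201.01 + 875.06 + 4281.03
0.9893 × C = 18058.26
C = 18058.26 / 0.9893 = 18253.57
Insurance premium = 1.07% × 18253.57 = 195.31
Import duty = 18253.57 × 3% = 547.61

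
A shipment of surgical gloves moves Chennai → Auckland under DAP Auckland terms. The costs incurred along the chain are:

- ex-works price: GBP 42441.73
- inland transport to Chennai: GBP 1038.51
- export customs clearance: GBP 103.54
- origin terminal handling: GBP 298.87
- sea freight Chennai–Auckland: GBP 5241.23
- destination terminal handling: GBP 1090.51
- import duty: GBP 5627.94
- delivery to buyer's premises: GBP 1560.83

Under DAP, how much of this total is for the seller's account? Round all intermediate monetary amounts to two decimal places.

Seller's account: GBP 51775.22

DAP: the seller bears all costs to the named destination except import duty and clearance.
Seller's account: goods 42441.73 + inland to port 1038.51 + export clearance 103.54 + origin terminal 298.87 + freight 5241.23 + destination terminal 1090.51 + delivery 1560.83 = 51775.22
Buyer's account: duty 5627.94 = 5627.94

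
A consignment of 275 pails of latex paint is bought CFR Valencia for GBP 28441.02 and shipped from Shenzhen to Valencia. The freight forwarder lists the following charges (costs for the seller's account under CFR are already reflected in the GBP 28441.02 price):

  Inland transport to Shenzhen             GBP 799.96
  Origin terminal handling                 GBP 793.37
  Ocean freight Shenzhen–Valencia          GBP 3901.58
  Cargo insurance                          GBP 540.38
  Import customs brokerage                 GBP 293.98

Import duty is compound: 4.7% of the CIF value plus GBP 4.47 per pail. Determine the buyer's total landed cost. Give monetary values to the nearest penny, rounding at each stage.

Total landed cost: GBP 31866.76

CFR: the seller pays costs through ocean freight to the destination port, but not insurance.
Already in the invoice (seller's account under CFR): inland to port, origin terminal, freight — exclude.
CIF value = CFR price + insurance = 28441.02 + 540.38 = 28981.40
Ad valorem component: 28981.40 × 4.7% = 1362.13
Specific component: 275 × 4.47 = 1229.25
Import duty = 1362.13 + 1229.25 = 2591.38
Buyer bears: insurance 540.38 + brokerage 293.98 + duty 2591.38 = 3425.74
Landed cost = invoice 28441.02 + 3425.74 = 31866.76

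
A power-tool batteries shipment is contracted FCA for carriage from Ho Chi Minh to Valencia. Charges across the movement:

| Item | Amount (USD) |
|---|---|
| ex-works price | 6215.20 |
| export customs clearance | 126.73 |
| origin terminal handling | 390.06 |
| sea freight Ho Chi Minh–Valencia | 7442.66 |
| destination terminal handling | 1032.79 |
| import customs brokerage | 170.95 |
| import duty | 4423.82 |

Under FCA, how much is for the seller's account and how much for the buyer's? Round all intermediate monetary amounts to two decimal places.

FCA: the seller delivers export-cleared goods to the carrier; the buyer bears costs from that point.
Seller's account: goods 6215.20 + export clearance 126.73 = 6341.93
Buyer's account: origin terminal 390.06 + freight 7442.66 + destination terminal 1032.79 + brokerage 170.95 + duty 4423.82 = 13460.28

Seller: USD 6341.93; buyer: USD 13460.28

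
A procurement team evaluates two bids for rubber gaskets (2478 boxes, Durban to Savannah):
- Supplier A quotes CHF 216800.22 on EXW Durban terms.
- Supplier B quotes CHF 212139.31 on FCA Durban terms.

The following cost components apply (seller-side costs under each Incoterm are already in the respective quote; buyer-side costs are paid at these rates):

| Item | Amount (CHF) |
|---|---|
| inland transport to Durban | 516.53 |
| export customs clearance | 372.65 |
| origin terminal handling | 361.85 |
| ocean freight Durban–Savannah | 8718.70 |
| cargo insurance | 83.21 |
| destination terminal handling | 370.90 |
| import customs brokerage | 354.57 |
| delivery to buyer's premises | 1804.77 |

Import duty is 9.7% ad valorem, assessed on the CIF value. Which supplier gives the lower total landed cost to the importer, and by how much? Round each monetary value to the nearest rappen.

Supplier A (EXW):
CIF value = EXW price + inland to port + export clearance + origin terminal + freight + insurance = 216800.22 + 516.53 + 372.65 + 361.85 + 8718.70 + 83.21 = 226853.16
Import duty = 226853.16 × 9.7% = 22004.76
Buyer bears (A): 516.53 + 372.65 + 361.85 + 8718.70 + 83.21 + 370.90 + 354.57 + 1804.77 = 12583.18
Landed cost (A) = invoice 216800.22 + 12583.18 + duty 22004.76 = 251388.16
Supplier B (FCA):
CIF value = FCA price + origin terminal + freight + insurance = 212139.31 + 361.85 + 8718.70 + 83.21 = 221303.07
Import duty = 221303.07 × 9.7% = 21466.40
Buyer bears (B): 361.85 + 8718.70 + 83.21 + 370.90 + 354.57 + 1804.77 = 11694.00
Landed cost (B) = invoice 212139.31 + 11694.00 + duty 21466.40 = 245299.71
Difference = |251388.16 − 245299.71| = 6088.45

Supplier B is cheaper by CHF 6088.45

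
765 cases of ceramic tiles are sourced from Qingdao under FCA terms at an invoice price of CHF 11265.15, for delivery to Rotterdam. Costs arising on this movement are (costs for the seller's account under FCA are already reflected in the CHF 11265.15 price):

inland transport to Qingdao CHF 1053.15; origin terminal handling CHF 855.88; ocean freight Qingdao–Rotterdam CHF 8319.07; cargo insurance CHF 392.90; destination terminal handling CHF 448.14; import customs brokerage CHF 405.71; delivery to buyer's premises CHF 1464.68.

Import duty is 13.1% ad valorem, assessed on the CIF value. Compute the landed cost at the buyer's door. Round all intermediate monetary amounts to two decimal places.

Total landed cost: CHF 25880.65

FCA: the seller delivers export-cleared goods to the carrier; the buyer bears costs from that point.
Already in the invoice (seller's account under FCA): inland to port — exclude.
CIF value = FCA price + origin terminal + freight + insurance = 11265.15 + 855.88 + 8319.07 + 392.90 = 20833.00
Import duty = 20833.00 × 13.1% = 2729.12
Buyer bears: origin terminal 855.88 + freight 8319.07 + insurance 392.90 + destination terminal 448.14 + brokerage 405.71 + delivery 1464.68 + duty 2729.12 = 14615.50
Landed cost = invoice 11265.15 + 14615.50 = 25880.65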